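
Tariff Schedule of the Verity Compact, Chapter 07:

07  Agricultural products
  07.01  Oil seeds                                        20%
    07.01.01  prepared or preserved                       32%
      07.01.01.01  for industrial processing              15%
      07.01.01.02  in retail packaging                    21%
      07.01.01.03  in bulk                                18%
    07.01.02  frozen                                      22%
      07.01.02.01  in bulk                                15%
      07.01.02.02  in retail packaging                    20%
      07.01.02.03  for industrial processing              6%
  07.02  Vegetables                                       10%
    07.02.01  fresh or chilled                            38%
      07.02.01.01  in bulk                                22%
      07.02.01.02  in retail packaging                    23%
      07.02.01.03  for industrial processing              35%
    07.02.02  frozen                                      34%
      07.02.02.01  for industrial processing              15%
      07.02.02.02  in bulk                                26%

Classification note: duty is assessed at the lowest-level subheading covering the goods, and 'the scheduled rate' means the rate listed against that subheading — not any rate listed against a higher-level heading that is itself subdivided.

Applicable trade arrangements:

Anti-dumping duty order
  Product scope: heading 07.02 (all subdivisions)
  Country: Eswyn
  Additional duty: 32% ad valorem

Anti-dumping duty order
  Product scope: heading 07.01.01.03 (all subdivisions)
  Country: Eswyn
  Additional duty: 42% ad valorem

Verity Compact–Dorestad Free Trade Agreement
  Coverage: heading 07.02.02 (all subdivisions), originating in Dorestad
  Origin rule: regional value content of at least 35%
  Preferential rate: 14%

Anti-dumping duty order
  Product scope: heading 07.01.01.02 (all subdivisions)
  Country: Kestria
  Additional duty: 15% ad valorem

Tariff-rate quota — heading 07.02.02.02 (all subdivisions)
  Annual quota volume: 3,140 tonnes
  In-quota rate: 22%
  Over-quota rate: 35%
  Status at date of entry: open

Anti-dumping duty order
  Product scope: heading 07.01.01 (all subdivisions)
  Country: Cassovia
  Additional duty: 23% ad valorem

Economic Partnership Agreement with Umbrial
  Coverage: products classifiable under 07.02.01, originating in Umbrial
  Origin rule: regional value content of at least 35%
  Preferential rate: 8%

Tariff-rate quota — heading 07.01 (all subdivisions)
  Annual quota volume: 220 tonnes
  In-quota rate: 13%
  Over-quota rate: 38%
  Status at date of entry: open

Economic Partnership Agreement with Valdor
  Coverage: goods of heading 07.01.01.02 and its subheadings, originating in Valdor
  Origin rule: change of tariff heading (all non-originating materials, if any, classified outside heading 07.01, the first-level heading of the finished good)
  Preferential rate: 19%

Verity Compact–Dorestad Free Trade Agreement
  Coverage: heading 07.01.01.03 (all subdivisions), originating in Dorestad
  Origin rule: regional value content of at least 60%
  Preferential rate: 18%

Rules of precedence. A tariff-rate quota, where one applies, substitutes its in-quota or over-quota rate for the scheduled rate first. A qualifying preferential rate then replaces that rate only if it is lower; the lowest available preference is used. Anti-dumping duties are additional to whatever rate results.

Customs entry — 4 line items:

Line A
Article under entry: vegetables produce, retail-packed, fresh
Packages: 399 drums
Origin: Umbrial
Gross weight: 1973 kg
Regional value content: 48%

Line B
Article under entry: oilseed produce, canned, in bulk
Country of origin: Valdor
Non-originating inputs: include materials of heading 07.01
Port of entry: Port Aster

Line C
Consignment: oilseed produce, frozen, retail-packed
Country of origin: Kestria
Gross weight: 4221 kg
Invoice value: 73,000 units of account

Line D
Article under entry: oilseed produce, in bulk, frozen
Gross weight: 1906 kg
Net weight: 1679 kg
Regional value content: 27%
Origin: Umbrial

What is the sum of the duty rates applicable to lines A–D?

47%

Line A: vegetables → 07.02; fresh → 07.02.01; retail-packed → 07.02.01.02. Scheduled 23%. Umbrial agreement on 07.02.01: RVC ≥ 35% → 8% available; preferential 8%. → 8%.
Line B: oilseed → 07.01; canned → 07.01.01; in bulk → 07.01.01.03. Scheduled 18%. quota on 07.01 open → in-quota 13%; Valdor agreement on 07.01.01.02: 07.01.01.03 not covered. → 13%.
Line C: oilseed → 07.01; frozen → 07.01.02; retail-packed → 07.01.02.02. Scheduled 20%. quota on 07.01 open → in-quota 13%. → 13%.
Line D: oilseed → 07.01; frozen → 07.01.02; in bulk → 07.01.02.01. Scheduled 15%. quota on 07.01 open → in-quota 13%; Umbrial agreement on 07.02.01: 07.01.02.01 not covered. → 13%.
Sum: 8% + 13% + 13% + 13% = 47%.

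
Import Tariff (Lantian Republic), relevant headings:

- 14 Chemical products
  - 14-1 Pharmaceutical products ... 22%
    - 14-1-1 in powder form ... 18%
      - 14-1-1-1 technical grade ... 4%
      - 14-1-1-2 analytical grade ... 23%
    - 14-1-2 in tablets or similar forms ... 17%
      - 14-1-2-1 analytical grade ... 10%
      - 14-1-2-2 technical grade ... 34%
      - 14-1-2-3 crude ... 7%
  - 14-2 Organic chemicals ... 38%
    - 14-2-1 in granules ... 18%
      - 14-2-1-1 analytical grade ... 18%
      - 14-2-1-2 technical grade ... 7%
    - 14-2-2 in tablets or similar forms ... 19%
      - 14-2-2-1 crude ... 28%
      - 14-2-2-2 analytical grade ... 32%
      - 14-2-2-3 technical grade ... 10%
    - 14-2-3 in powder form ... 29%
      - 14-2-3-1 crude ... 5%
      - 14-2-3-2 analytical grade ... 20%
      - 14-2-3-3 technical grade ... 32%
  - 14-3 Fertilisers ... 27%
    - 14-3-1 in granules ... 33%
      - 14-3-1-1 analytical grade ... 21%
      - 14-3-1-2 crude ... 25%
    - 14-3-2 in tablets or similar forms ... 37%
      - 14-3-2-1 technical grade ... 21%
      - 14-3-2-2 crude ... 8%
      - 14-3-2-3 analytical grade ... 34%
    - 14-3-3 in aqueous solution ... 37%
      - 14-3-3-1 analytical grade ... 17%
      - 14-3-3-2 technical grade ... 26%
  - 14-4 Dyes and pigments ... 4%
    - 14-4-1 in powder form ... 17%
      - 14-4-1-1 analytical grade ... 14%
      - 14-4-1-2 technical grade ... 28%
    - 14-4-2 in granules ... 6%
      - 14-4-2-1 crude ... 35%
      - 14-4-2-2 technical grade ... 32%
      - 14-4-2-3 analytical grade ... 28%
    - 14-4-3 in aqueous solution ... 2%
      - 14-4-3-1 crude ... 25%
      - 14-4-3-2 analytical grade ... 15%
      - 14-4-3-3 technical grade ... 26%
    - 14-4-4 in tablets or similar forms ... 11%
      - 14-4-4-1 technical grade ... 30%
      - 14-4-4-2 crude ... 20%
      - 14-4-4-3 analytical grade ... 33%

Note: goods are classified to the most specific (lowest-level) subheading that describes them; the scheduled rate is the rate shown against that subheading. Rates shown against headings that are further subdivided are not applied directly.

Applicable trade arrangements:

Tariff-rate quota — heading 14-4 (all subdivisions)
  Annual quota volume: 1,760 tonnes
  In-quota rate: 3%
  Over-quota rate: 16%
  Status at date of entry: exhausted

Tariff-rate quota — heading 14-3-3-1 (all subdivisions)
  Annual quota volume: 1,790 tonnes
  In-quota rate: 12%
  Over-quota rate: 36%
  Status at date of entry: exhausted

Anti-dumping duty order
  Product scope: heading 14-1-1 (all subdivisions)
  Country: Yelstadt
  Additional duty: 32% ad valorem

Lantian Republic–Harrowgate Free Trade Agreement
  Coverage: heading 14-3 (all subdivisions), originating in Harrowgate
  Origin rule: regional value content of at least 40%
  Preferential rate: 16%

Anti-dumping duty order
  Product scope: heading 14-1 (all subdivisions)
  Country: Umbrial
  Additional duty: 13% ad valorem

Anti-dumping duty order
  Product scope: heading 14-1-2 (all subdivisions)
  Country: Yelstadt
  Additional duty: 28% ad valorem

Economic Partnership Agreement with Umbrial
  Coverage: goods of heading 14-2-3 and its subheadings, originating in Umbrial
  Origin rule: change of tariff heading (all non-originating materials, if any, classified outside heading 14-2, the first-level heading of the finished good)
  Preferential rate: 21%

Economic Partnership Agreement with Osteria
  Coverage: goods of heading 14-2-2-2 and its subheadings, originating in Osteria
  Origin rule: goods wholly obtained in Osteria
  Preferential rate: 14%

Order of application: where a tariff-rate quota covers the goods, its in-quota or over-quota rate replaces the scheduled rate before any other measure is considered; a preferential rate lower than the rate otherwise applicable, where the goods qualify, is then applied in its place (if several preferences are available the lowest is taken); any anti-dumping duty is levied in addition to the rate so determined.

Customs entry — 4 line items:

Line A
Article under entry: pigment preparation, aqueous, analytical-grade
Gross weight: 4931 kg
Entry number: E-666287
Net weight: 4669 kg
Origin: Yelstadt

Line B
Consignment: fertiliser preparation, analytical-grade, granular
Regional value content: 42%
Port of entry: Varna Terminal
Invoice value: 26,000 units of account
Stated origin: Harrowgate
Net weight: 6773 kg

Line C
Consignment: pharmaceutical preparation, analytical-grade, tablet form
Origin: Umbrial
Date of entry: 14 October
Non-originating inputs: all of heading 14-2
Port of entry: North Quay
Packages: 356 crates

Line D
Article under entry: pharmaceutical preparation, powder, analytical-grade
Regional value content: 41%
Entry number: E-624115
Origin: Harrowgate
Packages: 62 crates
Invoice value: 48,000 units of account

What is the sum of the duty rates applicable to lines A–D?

78%

Line A: pigment → 14-4; aqueous → 14-4-3; analytical-grade → 14-4-3-2. Scheduled 15%. quota on 14-4 exhausted → over-quota 16%. → 16%.
Line B: fertiliser → 14-3; granular → 14-3-1; analytical-grade → 14-3-1-1. Scheduled 21%. Harrowgate agreement on 14-3: RVC ≥ 40% → 16% available; preferential 16%. → 16%.
Line C: pharmaceutical → 14-1; tablet form → 14-1-2; analytical-grade → 14-1-2-1. Scheduled 10%. Umbrial agreement on 14-2-3: 14-1-2-1 not covered; anti-dumping (Umbrial, 14-1): +13%; total 10% + 13% = 23%. → 23%.
Line D: pharmaceutical → 14-1; powder → 14-1-1; analytical-grade → 14-1-1-2. Scheduled 23%. Harrowgate agreement on 14-3: 14-1-1-2 not covered. → 23%.
Sum: 16% + 16% + 23% + 23% = 78%.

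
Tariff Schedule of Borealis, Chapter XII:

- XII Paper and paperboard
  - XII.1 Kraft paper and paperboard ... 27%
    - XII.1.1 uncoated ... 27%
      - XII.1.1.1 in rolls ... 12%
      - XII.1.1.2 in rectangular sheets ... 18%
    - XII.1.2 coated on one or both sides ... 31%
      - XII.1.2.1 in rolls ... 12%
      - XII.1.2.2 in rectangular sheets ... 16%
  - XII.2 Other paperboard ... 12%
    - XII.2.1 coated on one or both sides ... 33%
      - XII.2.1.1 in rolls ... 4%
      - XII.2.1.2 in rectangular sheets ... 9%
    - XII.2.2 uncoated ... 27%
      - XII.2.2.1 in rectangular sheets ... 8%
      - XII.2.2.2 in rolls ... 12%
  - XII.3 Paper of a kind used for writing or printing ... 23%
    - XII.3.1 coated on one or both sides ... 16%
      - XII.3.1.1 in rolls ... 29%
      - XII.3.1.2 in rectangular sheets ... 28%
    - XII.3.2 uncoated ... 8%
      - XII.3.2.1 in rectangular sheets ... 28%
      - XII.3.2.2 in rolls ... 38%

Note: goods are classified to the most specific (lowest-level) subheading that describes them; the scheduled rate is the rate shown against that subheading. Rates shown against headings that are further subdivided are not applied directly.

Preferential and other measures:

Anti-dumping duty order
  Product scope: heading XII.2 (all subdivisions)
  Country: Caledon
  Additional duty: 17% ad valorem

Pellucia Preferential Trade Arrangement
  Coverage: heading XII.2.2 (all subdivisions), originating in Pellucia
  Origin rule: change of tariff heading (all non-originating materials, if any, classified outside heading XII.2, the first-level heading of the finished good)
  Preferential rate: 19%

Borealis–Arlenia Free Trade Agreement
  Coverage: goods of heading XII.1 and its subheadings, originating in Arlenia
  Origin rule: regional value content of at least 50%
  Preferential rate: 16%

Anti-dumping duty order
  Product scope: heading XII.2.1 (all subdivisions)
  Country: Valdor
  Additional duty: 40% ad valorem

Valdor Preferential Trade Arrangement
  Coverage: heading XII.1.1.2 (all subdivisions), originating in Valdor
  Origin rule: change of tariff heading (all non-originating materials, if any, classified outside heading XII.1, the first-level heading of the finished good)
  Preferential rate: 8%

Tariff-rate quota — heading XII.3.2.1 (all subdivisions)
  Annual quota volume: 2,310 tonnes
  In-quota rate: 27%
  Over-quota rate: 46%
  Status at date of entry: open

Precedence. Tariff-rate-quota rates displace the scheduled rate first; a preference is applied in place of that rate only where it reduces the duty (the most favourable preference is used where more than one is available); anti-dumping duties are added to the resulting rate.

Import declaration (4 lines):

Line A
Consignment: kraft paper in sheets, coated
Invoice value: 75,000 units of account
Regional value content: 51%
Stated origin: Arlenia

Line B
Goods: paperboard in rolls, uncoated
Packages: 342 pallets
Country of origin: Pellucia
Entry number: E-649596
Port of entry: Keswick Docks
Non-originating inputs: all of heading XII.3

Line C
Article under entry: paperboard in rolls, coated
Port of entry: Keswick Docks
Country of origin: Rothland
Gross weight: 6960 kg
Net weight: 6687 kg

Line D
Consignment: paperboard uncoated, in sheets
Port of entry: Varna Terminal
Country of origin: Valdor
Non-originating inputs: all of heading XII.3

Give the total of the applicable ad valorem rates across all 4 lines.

Line A: kraft paper → XII.1; coated → XII.1.2; in sheets → XII.1.2.2. Scheduled 16%. Arlenia agreement on XII.1: RVC ≥ 50% → 16% available; preference 16% not lower than 16% → no reduction. → 16%.
Line B: paperboard → XII.2; uncoated → XII.2.2; in rolls → XII.2.2.2. Scheduled 12%. Pellucia agreement on XII.2.2: CTH met → 19% available; preference 19% not lower than 12% → no reduction. → 12%.
Line C: paperboard → XII.2; coated → XII.2.1; in rolls → XII.2.1.1. Scheduled 4%. No special measure applies. → 4%.
Line D: paperboard → XII.2; uncoated → XII.2.2; in sheets → XII.2.2.1. Scheduled 8%. Valdor agreement on XII.1.1.2: XII.2.2.1 not covered. → 8%.
Sum: 16% + 12% + 4% + 8% = 40%.

40%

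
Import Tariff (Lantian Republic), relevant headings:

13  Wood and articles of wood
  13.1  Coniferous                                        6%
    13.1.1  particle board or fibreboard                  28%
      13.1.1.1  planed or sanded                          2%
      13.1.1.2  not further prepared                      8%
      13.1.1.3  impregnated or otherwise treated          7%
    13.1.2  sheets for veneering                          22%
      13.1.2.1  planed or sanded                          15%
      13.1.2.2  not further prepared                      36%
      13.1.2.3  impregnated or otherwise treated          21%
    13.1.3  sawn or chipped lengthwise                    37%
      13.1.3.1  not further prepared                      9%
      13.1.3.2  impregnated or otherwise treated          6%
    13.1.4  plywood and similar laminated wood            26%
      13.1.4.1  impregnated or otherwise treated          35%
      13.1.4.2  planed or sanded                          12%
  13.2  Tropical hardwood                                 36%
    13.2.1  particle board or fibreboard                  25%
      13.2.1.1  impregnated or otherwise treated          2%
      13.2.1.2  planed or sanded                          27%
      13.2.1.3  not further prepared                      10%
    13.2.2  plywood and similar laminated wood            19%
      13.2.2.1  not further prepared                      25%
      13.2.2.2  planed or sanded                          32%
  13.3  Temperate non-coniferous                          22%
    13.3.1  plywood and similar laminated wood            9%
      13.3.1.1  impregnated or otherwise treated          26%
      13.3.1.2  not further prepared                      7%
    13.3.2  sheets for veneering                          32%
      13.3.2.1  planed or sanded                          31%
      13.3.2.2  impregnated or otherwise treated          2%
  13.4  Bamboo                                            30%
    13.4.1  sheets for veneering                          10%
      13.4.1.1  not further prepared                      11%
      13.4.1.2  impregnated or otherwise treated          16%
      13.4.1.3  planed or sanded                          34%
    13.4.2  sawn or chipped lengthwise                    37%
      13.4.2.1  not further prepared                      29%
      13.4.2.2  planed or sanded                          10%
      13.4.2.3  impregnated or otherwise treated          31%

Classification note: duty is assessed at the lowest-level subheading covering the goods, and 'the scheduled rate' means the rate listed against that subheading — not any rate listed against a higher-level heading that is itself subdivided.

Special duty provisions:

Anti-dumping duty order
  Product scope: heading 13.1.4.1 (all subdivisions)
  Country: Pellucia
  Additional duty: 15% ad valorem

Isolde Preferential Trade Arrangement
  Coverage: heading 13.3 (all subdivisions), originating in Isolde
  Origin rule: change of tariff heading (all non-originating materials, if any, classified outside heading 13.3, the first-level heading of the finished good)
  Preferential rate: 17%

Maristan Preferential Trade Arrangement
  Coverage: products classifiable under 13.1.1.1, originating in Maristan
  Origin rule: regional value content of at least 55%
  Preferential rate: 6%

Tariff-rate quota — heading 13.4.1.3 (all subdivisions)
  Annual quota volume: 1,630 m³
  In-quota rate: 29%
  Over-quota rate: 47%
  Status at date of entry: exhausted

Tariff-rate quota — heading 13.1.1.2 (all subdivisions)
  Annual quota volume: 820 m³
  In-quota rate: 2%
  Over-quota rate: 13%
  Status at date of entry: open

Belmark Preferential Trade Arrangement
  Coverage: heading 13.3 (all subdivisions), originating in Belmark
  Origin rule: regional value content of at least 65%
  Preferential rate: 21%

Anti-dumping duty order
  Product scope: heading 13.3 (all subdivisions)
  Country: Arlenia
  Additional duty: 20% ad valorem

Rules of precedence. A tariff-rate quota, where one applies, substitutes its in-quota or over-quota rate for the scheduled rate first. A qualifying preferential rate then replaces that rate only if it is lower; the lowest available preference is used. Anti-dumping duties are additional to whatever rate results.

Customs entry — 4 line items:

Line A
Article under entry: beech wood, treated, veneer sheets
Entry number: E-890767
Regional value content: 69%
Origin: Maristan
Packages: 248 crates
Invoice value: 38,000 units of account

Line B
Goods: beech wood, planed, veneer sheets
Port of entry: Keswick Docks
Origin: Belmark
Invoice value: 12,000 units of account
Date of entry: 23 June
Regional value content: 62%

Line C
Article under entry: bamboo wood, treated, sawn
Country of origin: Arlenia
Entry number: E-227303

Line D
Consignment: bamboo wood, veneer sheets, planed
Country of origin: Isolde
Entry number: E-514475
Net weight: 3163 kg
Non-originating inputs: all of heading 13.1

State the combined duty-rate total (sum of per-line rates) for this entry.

111%

Line A: beech → 13.3; veneer sheets → 13.3.2; treated → 13.3.2.2. Scheduled 2%. Maristan agreement on 13.1.1.1: 13.3.2.2 not covered. → 2%.
Line B: beech → 13.3; veneer sheets → 13.3.2; planed → 13.3.2.1. Scheduled 31%. Belmark agreement on 13.3: RVC < 65%. → 31%.
Line C: bamboo → 13.4; sawn → 13.4.2; treated → 13.4.2.3. Scheduled 31%. No special measure applies. → 31%.
Line D: bamboo → 13.4; veneer sheets → 13.4.1; planed → 13.4.1.3. Scheduled 34%. quota on 13.4.1.3 exhausted → over-quota 47%; Isolde agreement on 13.3: 13.4.1.3 not covered. → 47%.
Sum: 2% + 31% + 31% + 47% = 111%.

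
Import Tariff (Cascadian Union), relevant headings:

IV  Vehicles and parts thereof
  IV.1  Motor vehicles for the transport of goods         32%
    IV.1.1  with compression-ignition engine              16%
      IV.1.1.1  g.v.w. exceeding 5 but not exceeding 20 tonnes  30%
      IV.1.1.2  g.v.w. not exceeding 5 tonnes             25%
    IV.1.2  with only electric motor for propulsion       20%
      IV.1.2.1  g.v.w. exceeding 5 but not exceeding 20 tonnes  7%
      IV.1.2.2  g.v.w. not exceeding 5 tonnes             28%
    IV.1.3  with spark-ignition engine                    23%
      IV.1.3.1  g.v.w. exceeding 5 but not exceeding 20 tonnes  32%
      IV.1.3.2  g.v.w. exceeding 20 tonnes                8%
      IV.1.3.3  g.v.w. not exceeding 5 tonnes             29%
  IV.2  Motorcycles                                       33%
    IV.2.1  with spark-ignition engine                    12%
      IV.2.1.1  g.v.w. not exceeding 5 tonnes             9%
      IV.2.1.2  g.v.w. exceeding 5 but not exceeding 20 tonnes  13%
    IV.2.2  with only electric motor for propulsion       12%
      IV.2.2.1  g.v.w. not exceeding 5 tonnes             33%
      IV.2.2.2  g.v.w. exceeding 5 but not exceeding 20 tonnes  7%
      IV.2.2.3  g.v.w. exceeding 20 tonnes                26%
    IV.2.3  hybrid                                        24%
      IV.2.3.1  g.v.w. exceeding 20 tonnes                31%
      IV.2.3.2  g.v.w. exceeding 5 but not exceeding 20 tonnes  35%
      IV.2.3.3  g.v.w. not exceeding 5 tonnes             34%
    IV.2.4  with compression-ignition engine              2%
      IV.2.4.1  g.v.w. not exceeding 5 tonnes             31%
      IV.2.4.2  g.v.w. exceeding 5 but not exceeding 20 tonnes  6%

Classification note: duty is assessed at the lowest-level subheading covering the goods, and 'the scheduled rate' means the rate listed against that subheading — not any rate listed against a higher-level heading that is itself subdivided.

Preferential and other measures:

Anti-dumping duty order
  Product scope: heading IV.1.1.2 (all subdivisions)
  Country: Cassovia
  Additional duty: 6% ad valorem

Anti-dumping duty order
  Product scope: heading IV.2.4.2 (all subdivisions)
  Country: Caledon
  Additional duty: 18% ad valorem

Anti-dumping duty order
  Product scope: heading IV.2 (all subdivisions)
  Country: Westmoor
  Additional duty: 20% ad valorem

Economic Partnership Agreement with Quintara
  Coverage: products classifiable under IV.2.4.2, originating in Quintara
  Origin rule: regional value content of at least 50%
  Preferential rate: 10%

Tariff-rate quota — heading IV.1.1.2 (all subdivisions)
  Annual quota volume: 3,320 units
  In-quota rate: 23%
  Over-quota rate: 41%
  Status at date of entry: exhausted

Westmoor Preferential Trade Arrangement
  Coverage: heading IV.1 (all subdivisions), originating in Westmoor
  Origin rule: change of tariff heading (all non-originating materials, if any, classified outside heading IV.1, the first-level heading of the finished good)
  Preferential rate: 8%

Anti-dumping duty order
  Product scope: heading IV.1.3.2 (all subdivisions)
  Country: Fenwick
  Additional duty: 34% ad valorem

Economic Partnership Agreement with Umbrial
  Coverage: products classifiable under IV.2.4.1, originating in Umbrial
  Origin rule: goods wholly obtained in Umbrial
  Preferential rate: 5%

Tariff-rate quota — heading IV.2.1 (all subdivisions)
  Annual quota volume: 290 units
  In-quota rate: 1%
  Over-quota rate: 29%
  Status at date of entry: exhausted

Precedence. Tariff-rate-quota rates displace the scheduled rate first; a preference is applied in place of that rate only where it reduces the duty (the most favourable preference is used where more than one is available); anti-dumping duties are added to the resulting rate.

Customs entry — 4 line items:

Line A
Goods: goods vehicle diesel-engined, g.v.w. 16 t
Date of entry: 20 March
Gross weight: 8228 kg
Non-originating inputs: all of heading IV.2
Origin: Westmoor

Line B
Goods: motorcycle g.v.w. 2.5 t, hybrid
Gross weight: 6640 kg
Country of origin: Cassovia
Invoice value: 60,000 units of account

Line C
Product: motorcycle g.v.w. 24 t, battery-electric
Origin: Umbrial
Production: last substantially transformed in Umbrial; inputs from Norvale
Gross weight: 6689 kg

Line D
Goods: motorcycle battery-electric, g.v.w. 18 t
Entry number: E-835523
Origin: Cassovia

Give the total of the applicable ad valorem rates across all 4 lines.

Line A: goods vehicle → IV.1; diesel-engined → IV.1.1; g.v.w. 16 t → IV.1.1.1. Scheduled 30%. Westmoor agreement on IV.1: CTH met → 8% available; preferential 8%. → 8%.
Line B: motorcycle → IV.2; hybrid → IV.2.3; g.v.w. 2.5 t → IV.2.3.3. Scheduled 34%. No special measure applies. → 34%.
Line C: motorcycle → IV.2; battery-electric → IV.2.2; g.v.w. 24 t → IV.2.2.3. Scheduled 26%. Umbrial agreement on IV.2.4.1: IV.2.2.3 not covered. → 26%.
Line D: motorcycle → IV.2; battery-electric → IV.2.2; g.v.w. 18 t → IV.2.2.2. Scheduled 7%. No special measure applies. → 7%.
Sum: 8% + 34% + 26% + 7% = 75%.

75%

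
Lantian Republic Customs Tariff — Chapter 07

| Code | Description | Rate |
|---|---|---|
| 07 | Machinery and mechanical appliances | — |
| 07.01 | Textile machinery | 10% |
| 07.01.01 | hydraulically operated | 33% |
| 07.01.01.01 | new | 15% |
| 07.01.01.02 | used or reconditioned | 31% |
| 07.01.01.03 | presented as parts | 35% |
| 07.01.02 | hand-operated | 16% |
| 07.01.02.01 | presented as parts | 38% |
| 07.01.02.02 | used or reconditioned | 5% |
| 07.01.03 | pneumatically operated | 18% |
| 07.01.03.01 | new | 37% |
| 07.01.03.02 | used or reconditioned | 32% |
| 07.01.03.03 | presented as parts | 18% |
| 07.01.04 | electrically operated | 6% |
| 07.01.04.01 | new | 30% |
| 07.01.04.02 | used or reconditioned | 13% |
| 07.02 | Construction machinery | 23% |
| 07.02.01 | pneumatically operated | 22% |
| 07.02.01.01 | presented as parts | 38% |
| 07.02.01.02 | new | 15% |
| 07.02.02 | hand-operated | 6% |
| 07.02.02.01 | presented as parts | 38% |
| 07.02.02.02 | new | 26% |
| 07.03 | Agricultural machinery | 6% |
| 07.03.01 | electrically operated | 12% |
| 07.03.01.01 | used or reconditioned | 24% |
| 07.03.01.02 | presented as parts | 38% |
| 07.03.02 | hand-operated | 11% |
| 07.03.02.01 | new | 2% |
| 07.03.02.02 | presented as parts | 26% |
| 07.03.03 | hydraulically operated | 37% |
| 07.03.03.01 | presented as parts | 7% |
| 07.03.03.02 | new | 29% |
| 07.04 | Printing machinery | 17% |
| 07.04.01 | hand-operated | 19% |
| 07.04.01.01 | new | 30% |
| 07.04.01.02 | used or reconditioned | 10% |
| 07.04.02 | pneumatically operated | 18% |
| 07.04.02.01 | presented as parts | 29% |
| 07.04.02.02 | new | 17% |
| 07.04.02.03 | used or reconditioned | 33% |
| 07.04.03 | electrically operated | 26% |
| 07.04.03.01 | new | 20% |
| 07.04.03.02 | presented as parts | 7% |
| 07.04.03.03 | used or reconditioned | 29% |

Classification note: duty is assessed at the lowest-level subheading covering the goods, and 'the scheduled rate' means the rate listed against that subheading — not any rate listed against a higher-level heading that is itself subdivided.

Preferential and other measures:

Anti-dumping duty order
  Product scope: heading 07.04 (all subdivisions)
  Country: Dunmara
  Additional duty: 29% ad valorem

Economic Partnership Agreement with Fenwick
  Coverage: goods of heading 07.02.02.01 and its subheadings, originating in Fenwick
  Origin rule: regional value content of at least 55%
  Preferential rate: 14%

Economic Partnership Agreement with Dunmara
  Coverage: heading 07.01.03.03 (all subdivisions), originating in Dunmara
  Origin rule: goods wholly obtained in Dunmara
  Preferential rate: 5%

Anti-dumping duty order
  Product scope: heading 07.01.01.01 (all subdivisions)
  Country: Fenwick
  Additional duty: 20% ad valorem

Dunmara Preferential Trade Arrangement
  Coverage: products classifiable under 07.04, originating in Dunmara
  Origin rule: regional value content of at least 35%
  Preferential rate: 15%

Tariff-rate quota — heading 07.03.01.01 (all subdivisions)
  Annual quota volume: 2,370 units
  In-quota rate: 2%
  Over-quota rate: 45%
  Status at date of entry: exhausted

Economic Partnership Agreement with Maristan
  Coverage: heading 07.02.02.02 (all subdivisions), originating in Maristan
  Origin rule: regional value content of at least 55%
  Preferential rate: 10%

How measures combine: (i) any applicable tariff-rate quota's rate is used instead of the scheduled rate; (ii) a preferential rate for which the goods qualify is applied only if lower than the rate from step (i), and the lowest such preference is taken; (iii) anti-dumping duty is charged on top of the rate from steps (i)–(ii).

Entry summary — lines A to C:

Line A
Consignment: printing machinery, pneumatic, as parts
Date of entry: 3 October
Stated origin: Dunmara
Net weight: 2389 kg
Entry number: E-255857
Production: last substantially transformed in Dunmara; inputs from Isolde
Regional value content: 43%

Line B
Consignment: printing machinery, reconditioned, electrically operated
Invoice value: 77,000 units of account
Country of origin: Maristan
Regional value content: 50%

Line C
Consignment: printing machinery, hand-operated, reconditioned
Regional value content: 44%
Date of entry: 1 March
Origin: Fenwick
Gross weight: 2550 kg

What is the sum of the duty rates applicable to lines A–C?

83%

Line A: printing → 07.04; pneumatic → 07.04.02; as parts → 07.04.02.01. Scheduled 29%. Dunmara agreement on 07.01.03.03: 07.04.02.01 not covered; Dunmara agreement on 07.04: RVC ≥ 35% → 15% available; preferential 15%; anti-dumping (Dunmara, 07.04): +29%; total 15% + 29% = 44%. → 44%.
Line B: printing → 07.04; electrically operated → 07.04.03; reconditioned → 07.04.03.03. Scheduled 29%. Maristan agreement on 07.02.02.02: 07.04.03.03 not covered. → 29%.
Line C: printing → 07.04; hand-operated → 07.04.01; reconditioned → 07.04.01.02. Scheduled 10%. Fenwick agreement on 07.02.02.01: 07.04.01.02 not covered. → 10%.
Sum: 44% + 29% + 10% = 83%.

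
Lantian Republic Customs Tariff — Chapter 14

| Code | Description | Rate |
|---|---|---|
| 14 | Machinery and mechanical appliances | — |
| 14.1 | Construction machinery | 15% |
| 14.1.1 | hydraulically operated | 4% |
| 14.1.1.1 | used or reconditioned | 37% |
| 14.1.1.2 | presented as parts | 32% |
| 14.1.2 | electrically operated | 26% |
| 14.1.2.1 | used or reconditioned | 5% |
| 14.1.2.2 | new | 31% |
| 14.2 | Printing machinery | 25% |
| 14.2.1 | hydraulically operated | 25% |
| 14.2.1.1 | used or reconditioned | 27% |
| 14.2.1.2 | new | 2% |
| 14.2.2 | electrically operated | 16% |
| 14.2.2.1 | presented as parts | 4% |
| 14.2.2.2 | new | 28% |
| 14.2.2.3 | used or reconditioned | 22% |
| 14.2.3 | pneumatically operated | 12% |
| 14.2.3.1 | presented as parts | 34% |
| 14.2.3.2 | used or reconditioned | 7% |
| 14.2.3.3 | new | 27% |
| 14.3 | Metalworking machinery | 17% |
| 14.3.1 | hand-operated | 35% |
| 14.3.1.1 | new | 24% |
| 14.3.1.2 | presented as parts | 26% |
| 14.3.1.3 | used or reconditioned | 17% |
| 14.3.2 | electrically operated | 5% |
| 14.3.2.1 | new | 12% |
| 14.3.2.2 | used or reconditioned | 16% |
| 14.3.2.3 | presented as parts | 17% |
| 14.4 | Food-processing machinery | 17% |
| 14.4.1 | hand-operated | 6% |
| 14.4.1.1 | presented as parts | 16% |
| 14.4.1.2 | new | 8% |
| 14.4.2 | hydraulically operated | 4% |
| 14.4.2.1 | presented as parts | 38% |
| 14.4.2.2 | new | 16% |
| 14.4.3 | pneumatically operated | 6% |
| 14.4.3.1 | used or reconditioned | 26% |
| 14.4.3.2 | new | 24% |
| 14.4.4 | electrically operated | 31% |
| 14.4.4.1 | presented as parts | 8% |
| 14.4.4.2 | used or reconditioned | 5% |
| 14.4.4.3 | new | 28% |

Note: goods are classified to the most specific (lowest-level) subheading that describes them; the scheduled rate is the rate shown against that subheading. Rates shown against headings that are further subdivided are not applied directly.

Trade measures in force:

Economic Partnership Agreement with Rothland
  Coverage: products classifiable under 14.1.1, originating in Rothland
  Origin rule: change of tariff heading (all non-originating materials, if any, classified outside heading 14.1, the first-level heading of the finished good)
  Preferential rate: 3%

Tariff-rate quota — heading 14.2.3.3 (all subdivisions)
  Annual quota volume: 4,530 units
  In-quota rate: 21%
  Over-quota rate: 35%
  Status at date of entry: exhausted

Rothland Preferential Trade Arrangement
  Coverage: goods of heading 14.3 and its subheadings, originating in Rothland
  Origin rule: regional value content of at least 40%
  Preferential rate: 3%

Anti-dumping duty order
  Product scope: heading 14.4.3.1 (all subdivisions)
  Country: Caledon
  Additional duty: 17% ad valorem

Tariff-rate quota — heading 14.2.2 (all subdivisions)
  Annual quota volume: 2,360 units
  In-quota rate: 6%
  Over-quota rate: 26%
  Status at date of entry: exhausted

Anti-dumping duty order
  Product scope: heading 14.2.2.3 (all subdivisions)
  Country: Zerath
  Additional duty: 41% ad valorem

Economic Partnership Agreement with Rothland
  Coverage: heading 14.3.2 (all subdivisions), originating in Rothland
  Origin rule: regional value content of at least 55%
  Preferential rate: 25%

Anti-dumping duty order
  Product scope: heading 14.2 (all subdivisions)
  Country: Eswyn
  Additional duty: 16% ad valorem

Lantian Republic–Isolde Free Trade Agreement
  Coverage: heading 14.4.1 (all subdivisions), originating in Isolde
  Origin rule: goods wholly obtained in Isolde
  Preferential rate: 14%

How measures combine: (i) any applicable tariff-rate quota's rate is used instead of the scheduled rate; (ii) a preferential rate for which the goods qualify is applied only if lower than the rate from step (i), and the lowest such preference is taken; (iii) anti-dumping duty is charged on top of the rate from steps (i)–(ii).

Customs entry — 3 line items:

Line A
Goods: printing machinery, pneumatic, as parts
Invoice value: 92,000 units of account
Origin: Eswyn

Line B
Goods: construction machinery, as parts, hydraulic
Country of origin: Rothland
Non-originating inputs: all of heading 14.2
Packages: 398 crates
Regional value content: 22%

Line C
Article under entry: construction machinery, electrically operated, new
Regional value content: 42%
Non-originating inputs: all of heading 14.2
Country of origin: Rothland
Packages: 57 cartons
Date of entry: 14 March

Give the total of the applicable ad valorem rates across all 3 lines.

84%

Line A: printing → 14.2; pneumatic → 14.2.3; as parts → 14.2.3.1. Scheduled 34%. anti-dumping (Eswyn, 14.2): +16%; total 34% + 16% = 50%. → 50%.
Line B: construction → 14.1; hydraulic → 14.1.1; as parts → 14.1.1.2. Scheduled 32%. Rothland agreement on 14.1.1: CTH met → 3% available; Rothland agreement on 14.3: 14.1.1.2 not covered; Rothland agreement on 14.3.2: 14.1.1.2 not covered; preferential 3%. → 3%.
Line C: construction → 14.1; electrically operated → 14.1.2; new → 14.1.2.2. Scheduled 31%. Rothland agreement on 14.1.1: 14.1.2.2 not covered; Rothland agreement on 14.3: 14.1.2.2 not covered; Rothland agreement on 14.3.2: 14.1.2.2 not covered. → 31%.
Sum: 50% + 3% + 31% = 84%.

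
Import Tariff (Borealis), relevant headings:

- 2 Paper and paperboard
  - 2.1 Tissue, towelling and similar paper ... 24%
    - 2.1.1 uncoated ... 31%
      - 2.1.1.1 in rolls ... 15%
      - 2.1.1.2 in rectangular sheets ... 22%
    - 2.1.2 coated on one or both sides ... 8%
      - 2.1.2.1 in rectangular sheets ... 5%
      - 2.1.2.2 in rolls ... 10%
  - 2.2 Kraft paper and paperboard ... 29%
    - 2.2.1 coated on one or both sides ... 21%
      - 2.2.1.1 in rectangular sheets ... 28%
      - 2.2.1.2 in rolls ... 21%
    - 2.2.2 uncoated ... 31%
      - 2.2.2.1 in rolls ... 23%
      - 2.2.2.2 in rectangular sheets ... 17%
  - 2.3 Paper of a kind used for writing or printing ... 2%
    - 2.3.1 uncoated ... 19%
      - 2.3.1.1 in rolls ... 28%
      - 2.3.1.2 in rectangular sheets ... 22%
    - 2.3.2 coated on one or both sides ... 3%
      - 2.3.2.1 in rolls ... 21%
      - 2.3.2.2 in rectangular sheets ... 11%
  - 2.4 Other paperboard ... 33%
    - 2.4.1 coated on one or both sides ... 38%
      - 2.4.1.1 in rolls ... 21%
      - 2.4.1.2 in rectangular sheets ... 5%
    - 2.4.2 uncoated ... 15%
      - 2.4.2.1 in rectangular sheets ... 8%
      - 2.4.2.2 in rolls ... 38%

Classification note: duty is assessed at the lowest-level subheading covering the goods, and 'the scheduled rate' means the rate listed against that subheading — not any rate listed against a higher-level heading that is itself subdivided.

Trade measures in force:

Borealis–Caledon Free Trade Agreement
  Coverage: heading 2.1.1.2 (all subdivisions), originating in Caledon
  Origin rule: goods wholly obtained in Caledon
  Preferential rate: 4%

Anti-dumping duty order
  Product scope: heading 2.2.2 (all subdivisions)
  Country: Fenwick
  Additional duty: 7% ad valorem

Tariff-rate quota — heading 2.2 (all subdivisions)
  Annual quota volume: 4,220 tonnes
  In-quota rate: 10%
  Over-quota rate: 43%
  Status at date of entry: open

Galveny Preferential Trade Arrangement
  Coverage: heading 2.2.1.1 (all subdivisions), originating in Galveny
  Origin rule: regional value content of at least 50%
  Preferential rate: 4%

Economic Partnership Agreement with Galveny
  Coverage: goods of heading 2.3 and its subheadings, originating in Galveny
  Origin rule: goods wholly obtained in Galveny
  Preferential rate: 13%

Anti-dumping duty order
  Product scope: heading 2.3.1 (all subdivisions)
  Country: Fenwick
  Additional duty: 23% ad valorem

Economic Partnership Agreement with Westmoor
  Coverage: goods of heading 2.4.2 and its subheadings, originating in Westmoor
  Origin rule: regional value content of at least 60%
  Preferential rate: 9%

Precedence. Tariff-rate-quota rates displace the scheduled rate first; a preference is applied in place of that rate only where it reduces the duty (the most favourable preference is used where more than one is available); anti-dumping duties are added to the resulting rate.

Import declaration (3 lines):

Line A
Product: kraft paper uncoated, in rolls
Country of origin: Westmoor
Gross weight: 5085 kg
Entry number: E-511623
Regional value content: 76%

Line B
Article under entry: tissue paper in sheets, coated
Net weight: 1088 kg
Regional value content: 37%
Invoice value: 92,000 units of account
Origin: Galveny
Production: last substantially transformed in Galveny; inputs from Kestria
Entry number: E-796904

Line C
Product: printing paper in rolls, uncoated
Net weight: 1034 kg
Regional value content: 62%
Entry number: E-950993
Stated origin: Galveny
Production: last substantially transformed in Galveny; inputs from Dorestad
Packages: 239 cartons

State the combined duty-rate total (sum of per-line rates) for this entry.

Line A: kraft paper → 2.2; uncoated → 2.2.2; in rolls → 2.2.2.1. Scheduled 23%. quota on 2.2 open → in-quota 10%; Westmoor agreement on 2.4.2: 2.2.2.1 not covered. → 10%.
Line B: tissue paper → 2.1; coated → 2.1.2; in sheets → 2.1.2.1. Scheduled 5%. Galveny agreement on 2.2.1.1: 2.1.2.1 not covered; Galveny agreement on 2.3: 2.1.2.1 not covered. → 5%.
Line C: printing paper → 2.3; uncoated → 2.3.1; in rolls → 2.3.1.1. Scheduled 28%. Galveny agreement on 2.2.1.1: 2.3.1.1 not covered; Galveny agreement on 2.3: not wholly obtained. → 28%.
Sum: 10% + 5% + 28% = 43%.

43%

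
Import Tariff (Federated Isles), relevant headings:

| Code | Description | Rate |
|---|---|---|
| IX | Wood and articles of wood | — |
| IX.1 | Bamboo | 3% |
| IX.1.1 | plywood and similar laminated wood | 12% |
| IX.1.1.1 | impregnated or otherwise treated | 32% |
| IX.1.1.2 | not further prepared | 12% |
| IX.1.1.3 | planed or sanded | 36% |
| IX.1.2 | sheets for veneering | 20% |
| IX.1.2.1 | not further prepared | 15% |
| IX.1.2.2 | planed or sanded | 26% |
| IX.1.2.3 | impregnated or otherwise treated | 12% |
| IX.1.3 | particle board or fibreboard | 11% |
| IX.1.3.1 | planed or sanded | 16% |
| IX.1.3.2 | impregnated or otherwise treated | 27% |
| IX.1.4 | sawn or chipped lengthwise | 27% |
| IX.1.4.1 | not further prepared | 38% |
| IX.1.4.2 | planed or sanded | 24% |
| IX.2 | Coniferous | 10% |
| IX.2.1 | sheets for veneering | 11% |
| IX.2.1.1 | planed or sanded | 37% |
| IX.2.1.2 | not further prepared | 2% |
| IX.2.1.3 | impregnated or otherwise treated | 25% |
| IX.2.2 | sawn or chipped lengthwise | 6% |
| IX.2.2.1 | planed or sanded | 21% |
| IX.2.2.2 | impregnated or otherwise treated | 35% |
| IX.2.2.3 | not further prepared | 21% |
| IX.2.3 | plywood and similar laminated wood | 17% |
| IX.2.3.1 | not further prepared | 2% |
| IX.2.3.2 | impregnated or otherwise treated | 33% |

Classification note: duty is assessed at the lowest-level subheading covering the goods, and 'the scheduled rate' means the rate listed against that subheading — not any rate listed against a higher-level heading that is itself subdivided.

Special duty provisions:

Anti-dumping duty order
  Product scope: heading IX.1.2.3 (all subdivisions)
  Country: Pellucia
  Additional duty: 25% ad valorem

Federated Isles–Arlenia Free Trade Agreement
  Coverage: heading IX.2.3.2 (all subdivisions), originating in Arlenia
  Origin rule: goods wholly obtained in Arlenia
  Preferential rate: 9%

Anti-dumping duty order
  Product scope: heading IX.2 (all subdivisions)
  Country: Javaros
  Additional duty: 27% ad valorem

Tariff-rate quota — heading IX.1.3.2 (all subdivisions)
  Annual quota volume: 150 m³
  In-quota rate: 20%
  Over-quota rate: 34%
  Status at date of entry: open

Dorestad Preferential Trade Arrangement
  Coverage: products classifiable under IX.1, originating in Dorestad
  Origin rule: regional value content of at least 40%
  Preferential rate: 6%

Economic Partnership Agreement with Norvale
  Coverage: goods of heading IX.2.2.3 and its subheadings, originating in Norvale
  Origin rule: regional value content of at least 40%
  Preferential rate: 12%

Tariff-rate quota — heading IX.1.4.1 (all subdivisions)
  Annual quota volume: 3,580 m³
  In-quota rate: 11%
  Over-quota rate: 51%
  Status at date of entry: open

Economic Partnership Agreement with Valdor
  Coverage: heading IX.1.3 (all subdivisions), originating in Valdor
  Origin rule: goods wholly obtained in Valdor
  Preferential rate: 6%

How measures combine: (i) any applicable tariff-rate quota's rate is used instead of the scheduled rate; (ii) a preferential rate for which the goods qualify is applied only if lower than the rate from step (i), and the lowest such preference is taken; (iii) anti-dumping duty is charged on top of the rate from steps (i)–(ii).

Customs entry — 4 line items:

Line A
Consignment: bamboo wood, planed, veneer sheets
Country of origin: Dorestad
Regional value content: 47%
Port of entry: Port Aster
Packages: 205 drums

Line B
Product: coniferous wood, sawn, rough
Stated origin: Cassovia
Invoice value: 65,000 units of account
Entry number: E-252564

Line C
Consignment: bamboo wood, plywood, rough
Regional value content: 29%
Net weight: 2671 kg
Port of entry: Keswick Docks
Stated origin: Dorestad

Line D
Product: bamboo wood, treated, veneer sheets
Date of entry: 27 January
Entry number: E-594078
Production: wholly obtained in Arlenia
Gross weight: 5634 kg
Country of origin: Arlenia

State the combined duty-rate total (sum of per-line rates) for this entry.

Line A: bamboo → IX.1; veneer sheets → IX.1.2; planed → IX.1.2.2. Scheduled 26%. Dorestad agreement on IX.1: RVC ≥ 40% → 6% available; preferential 6%. → 6%.
Line B: coniferous → IX.2; sawn → IX.2.2; rough → IX.2.2.3. Scheduled 21%. No special measure applies. → 21%.
Line C: bamboo → IX.1; plywood → IX.1.1; rough → IX.1.1.2. Scheduled 12%. Dorestad agreement on IX.1: RVC < 40%. → 12%.
Line D: bamboo → IX.1; veneer sheets → IX.1.2; treated → IX.1.2.3. Scheduled 12%. Arlenia agreement on IX.2.3.2: IX.1.2.3 not covered. → 12%.
Sum: 6% + 21% + 12% + 12% = 51%.

51%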